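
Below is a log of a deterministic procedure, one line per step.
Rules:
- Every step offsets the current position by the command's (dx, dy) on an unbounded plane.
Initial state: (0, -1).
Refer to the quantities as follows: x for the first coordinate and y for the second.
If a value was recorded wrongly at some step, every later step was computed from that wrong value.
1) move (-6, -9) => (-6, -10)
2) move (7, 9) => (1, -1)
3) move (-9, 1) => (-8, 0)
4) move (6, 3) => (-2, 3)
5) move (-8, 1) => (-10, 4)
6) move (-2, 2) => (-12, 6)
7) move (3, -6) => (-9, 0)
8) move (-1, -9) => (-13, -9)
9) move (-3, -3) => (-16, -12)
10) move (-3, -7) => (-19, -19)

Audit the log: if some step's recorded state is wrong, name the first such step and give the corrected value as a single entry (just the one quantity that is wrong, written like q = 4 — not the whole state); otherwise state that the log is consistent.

Recomputing the run from the initial state:
step 1: x = -6, y = -10
step 2: x = 1, y = -1
step 3: x = -8, y = 0
step 4: x = -2, y = 3
step 5: x = -10, y = 4
step 6: x = -12, y = 6
step 7: x = -9, y = 0
step 8: x = -10, y = -9
step 9: x = -13, y = -12
step 10: x = -16, y = -19
The first disagreement with the log is at step 8, where the value should be x = -10.

step 8, x = -10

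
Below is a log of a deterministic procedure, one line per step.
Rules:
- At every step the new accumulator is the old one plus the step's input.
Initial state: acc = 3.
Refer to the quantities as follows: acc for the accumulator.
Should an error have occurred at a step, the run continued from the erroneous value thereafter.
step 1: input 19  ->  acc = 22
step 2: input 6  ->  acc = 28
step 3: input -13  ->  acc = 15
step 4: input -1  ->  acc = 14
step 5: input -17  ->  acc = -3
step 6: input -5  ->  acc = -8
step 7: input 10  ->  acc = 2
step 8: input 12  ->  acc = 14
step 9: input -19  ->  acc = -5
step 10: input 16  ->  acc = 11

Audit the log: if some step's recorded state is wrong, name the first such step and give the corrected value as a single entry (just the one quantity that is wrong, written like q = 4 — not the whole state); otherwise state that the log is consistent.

Step 1: acc = 3 + 19 = 22 — no discrepancy.
Step 2: acc = 22 + 6 = 28 — verified.
Step 3: acc = 28 + -13 = 15 — no discrepancy.
Step 4: acc = 15 + -1 = 14 — exactly as logged.
Step 5: acc = 14 + -17 = -3 — confirmed correct.
Step 6: acc = -3 + -5 = -8 — confirmed correct.
Step 7: acc = -8 + 10 = 2 — no discrepancy.
Step 8: acc = 2 + 12 = 14 — in agreement.
Step 9: acc = 14 + -19 = -5 — in agreement.
Step 10: acc = -5 + 16 = 11 — checks out.
The recomputation confirms every line.

no error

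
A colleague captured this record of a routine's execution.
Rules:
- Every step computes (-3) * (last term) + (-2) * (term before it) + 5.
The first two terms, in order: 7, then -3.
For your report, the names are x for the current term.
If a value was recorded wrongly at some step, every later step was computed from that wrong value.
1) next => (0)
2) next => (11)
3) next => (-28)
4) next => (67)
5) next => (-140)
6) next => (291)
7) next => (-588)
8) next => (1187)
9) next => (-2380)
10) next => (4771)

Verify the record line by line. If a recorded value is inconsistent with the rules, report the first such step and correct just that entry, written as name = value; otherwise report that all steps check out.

no error

Recomputing the run from the initial state:
step 1: x = 0
step 2: x = 11
step 3: x = -28
step 4: x = 67
step 5: x = -140
step 6: x = 291
step 7: x = -588
step 8: x = 1187
step 9: x = -2380
step 10: x = 4771
This matches the record at every step.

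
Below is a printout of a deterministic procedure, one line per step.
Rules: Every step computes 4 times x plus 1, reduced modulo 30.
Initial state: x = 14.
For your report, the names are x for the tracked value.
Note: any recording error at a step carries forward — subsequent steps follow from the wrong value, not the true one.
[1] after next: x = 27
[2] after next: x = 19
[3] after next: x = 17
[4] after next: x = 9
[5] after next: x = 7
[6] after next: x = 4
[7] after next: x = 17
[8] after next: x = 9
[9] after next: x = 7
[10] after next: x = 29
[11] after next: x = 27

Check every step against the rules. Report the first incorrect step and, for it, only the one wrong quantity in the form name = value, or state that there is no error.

step 6, x = 29

Recomputing the run from the initial state:
step 1: x = 27
step 2: x = 19
step 3: x = 17
step 4: x = 9
step 5: x = 7
step 6: x = 29
step 7: x = 27
step 8: x = 19
step 9: x = 17
step 10: x = 9
step 11: x = 7
The first disagreement with the printout is at step 6, where the value should be x = 29.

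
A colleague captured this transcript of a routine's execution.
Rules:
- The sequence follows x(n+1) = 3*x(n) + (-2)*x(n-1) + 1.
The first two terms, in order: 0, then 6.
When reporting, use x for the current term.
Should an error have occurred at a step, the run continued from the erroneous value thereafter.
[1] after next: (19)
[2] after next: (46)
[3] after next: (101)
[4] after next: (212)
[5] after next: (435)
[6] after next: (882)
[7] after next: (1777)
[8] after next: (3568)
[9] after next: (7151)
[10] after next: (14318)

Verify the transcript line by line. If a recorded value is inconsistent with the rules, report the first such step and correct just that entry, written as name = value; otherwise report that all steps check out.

step 1: x = 3*(6) + (-2)*(0) + (1) = 19 -> no discrepancy
step 2: x = 3*(19) + (-2)*(6) + (1) = 46 -> checks out
step 3: x = 3*(46) + (-2)*(19) + (1) = 101 -> matches
step 4: x = 3*(101) + (-2)*(46) + (1) = 212 -> in agreement
step 5: x = 3*(212) + (-2)*(101) + (1) = 435 -> same as recorded
step 6: x = 3*(435) + (-2)*(212) + (1) = 882 -> no discrepancy
step 7: x = 3*(882) + (-2)*(435) + (1) = 1777 -> no discrepancy
step 8: x = 3*(1777) + (-2)*(882) + (1) = 3568 -> in agreement
step 9: x = 3*(3568) + (-2)*(1777) + (1) = 7151 -> no discrepancy
step 10: x = 3*(7151) + (-2)*(3568) + (1) = 14318 -> exactly as logged
Every step is consistent.

no error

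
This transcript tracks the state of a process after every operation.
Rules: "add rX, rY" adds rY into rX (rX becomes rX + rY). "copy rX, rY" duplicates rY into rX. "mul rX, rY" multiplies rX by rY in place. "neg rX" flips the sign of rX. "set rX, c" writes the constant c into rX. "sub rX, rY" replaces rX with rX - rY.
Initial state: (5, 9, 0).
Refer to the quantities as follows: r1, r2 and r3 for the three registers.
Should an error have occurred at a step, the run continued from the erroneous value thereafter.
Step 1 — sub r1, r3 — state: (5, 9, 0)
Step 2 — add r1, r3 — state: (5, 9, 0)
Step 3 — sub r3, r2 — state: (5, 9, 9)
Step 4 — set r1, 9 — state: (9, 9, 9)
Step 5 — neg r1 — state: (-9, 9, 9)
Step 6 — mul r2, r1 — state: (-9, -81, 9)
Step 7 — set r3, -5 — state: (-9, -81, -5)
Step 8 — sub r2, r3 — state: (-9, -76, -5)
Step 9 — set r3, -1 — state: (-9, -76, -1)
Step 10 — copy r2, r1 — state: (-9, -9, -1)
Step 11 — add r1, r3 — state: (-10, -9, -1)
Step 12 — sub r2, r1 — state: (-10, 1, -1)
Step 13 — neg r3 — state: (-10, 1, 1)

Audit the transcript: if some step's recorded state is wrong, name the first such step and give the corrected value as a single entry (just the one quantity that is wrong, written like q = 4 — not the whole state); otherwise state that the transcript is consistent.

Recomputing the run from the initial state:
step 1: r1 = 5, r2 = 9, r3 = 0
step 2: r1 = 5, r2 = 9, r3 = 0
step 3: r1 = 5, r2 = 9, r3 = -9
step 4: r1 = 9, r2 = 9, r3 = -9
step 5: r1 = -9, r2 = 9, r3 = -9
step 6: r1 = -9, r2 = -81, r3 = -9
step 7: r1 = -9, r2 = -81, r3 = -5
step 8: r1 = -9, r2 = -76, r3 = -5
step 9: r1 = -9, r2 = -76, r3 = -1
step 10: r1 = -9, r2 = -9, r3 = -1
step 11: r1 = -10, r2 = -9, r3 = -1
step 12: r1 = -10, r2 = 1, r3 = -1
step 13: r1 = -10, r2 = 1, r3 = 1
The first disagreement with the transcript is at step 3, where the value should be r3 = -9.

step 3, r3 = -9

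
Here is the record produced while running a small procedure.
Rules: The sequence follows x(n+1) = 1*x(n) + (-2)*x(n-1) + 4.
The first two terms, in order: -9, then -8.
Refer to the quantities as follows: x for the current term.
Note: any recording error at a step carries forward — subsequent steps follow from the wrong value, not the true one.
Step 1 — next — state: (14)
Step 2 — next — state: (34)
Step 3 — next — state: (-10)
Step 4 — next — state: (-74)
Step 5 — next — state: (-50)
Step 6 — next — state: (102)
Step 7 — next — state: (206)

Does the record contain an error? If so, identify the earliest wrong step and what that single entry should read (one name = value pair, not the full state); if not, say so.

Step 1: x = 1*(-8) + (-2)*(-9) + (4) = 14 — checks out.
Step 2: x = 1*(14) + (-2)*(-8) + (4) = 34 — consistent with the record.
Step 3: x = 1*(34) + (-2)*(14) + (4) = 10 — the record has a different value.
So the first discrepancy is step 3, where the right value is x = 10.

step 3, x = 10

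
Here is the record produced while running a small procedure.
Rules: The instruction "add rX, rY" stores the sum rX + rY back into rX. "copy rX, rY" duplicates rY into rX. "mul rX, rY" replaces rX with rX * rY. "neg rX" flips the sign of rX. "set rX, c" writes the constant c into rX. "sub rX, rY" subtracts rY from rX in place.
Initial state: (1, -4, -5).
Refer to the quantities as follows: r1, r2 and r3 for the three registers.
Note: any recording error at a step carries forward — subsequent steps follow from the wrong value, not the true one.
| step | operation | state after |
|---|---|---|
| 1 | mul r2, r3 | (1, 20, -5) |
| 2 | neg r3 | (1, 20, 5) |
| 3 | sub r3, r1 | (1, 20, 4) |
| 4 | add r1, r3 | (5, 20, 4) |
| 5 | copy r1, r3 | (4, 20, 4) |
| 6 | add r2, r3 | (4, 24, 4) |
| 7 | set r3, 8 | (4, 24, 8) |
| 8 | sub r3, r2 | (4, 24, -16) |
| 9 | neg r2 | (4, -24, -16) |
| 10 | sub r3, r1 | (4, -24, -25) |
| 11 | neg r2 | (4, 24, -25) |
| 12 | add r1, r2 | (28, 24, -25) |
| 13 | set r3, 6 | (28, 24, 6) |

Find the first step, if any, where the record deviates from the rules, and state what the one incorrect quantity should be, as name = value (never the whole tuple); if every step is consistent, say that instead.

step 10, r3 = -20

Step 1: r2 = -4 * -5 = 20 — same as recorded.
Step 2: r3 = -(-5) = 5 — exactly as logged.
Step 3: r3 = 5 - 1 = 4 — verified.
Step 4: r1 = 1 + 4 = 5 — same as recorded.
Step 5: r1 = 4 — verified.
Step 6: r2 = 20 + 4 = 24 — confirmed correct.
Step 7: r3 = 8 — matches.
Step 8: r3 = 8 - 24 = -16 — same as recorded.
Step 9: r2 = -(24) = -24 — checks out.
Step 10: r3 = -16 - 4 = -20 — not what was recorded.
The audit stops at step 10: the recorded entry is wrong and should be r3 = -20.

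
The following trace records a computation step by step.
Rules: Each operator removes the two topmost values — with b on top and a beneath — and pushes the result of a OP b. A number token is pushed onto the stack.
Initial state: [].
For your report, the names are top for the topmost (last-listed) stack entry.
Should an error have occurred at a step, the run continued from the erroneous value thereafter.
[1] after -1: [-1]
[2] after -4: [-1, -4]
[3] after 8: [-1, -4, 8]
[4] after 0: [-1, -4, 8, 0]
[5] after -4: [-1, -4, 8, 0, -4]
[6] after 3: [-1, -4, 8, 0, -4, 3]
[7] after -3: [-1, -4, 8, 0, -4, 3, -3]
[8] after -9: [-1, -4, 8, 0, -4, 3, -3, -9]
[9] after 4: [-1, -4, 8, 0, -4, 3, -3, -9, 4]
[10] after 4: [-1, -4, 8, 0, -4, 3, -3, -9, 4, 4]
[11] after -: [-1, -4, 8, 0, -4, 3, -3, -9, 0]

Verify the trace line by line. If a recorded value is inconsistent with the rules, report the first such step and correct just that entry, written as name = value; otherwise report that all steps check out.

no error

Recomputing the run from the initial state:
step 1: [-1]
step 2: [-1, -4]
step 3: [-1, -4, 8]
step 4: [-1, -4, 8, 0]
step 5: [-1, -4, 8, 0, -4]
step 6: [-1, -4, 8, 0, -4, 3]
step 7: [-1, -4, 8, 0, -4, 3, -3]
step 8: [-1, -4, 8, 0, -4, 3, -3, -9]
step 9: [-1, -4, 8, 0, -4, 3, -3, -9, 4]
step 10: [-1, -4, 8, 0, -4, 3, -3, -9, 4, 4]
step 11: [-1, -4, 8, 0, -4, 3, -3, -9, 0]
This matches the trace at every step.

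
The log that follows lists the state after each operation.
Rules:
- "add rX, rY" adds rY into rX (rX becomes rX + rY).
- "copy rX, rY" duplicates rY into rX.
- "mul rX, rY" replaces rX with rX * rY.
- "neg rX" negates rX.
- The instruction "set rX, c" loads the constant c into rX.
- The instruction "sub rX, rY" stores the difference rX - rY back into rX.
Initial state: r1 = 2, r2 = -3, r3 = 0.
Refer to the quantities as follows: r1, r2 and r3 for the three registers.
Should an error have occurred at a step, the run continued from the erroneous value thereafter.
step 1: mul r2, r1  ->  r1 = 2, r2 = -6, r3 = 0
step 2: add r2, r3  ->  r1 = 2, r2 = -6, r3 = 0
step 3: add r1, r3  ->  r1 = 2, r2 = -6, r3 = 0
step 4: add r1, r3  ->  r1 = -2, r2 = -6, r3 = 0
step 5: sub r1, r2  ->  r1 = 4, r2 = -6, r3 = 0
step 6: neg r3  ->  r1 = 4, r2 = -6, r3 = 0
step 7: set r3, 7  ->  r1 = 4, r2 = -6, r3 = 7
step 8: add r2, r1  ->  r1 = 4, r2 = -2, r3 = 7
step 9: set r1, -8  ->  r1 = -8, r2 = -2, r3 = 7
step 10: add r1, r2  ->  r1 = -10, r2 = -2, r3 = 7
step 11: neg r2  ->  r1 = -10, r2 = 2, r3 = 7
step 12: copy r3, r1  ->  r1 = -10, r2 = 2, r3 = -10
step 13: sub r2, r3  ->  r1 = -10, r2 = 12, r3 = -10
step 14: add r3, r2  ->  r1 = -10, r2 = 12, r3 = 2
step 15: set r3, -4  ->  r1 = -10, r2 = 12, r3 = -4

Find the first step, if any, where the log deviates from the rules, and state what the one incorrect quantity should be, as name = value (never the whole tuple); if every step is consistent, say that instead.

step 4, r1 = 2

Recomputing the run from the initial state:
step 1: r1 = 2, r2 = -6, r3 = 0
step 2: r1 = 2, r2 = -6, r3 = 0
step 3: r1 = 2, r2 = -6, r3 = 0
step 4: r1 = 2, r2 = -6, r3 = 0
step 5: r1 = 8, r2 = -6, r3 = 0
step 6: r1 = 8, r2 = -6, r3 = 0
step 7: r1 = 8, r2 = -6, r3 = 7
step 8: r1 = 8, r2 = 2, r3 = 7
step 9: r1 = -8, r2 = 2, r3 = 7
step 10: r1 = -6, r2 = 2, r3 = 7
step 11: r1 = -6, r2 = -2, r3 = 7
step 12: r1 = -6, r2 = -2, r3 = -6
step 13: r1 = -6, r2 = 4, r3 = -6
step 14: r1 = -6, r2 = 4, r3 = -2
step 15: r1 = -6, r2 = 4, r3 = -4
The first disagreement with the log is at step 4, where the value should be r1 = 2.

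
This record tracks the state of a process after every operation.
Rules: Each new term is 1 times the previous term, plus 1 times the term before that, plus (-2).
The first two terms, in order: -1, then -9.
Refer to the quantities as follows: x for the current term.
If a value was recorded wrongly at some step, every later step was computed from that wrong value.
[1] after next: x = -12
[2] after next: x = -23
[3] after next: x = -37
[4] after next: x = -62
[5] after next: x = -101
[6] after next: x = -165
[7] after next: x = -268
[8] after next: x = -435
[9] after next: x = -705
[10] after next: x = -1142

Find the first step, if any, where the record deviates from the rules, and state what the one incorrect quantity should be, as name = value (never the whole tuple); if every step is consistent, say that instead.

Recomputing the run from the initial state:
step 1: x = -12
step 2: x = -23
step 3: x = -37
step 4: x = -62
step 5: x = -101
step 6: x = -165
step 7: x = -268
step 8: x = -435
step 9: x = -705
step 10: x = -1142
This matches the record at every step.

no error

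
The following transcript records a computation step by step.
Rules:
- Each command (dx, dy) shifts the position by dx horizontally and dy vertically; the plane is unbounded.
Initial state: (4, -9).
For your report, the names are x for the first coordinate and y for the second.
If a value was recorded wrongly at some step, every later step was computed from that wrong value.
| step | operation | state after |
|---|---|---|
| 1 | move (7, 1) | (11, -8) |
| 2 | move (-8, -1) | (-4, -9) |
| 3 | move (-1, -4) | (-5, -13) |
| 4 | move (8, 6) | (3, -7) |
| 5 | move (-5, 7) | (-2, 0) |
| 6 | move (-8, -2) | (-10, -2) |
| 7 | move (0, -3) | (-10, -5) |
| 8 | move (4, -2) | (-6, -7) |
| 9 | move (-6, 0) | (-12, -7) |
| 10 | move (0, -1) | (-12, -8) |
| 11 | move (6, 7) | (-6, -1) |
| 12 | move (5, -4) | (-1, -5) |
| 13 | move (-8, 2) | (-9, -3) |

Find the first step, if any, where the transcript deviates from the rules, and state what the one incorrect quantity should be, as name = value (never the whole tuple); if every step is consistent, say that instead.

step 2, x = 3

Recomputing the run from the initial state:
step 1: x = 11, y = -8
step 2: x = 3, y = -9
step 3: x = 2, y = -13
step 4: x = 10, y = -7
step 5: x = 5, y = 0
step 6: x = -3, y = -2
step 7: x = -3, y = -5
step 8: x = 1, y = -7
step 9: x = -5, y = -7
step 10: x = -5, y = -8
step 11: x = 1, y = -1
step 12: x = 6, y = -5
step 13: x = -2, y = -3
The first disagreement with the transcript is at step 2, where the value should be x = 3.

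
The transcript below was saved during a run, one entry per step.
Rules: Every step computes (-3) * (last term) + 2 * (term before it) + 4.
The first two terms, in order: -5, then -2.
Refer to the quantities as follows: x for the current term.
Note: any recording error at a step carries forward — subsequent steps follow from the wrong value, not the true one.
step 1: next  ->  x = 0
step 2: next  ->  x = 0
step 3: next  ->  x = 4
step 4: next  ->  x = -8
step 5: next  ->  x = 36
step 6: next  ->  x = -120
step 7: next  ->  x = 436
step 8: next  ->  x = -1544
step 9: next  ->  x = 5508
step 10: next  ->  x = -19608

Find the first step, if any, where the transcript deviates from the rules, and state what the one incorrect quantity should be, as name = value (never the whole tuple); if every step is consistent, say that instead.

Recomputing the run from the initial state:
step 1: x = 0
step 2: x = 0
step 3: x = 4
step 4: x = -8
step 5: x = 36
step 6: x = -120
step 7: x = 436
step 8: x = -1544
step 9: x = 5508
step 10: x = -19608
This matches the transcript at every step.

no error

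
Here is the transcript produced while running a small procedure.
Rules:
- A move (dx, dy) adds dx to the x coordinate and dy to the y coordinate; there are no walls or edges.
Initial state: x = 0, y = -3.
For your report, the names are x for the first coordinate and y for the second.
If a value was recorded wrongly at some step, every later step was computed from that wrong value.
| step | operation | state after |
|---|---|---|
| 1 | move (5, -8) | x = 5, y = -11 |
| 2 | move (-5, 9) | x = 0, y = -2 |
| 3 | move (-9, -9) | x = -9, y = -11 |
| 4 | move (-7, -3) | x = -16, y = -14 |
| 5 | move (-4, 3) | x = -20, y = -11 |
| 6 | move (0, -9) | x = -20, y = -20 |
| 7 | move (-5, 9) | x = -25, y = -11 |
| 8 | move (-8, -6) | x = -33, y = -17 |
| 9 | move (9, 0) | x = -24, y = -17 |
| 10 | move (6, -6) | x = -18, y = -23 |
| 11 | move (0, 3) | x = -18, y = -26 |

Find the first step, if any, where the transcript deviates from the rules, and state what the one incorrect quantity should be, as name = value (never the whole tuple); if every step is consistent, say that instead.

step 11, y = -20

Step 1: x = 0 + (5) = 5, y = -3 + (-8) = -11 — agrees with the transcript.
Step 2: x = 5 + (-5) = 0, y = -11 + (9) = -2 — no discrepancy.
Step 3: x = 0 + (-9) = -9, y = -2 + (-9) = -11 — consistent with the transcript.
Step 4: x = -9 + (-7) = -16, y = -11 + (-3) = -14 — consistent with the transcript.
Step 5: x = -16 + (-4) = -20, y = -14 + (3) = -11 — confirmed correct.
Step 6: x = -20 + (0) = -20, y = -11 + (-9) = -20 — verified.
Step 7: x = -20 + (-5) = -25, y = -20 + (9) = -11 — verified.
Step 8: x = -25 + (-8) = -33, y = -11 + (-6) = -17 — consistent with the transcript.
Step 9: x = -33 + (9) = -24, y = -17 + (0) = -17 — exactly as logged.
Step 10: x = -24 + (6) = -18, y = -17 + (-6) = -23 — checks out.
Step 11: x = -18 + (0) = -18, y = -23 + (3) = -20 — this is not what the transcript shows.
Step 11 is the first one off; corrected, y = -20.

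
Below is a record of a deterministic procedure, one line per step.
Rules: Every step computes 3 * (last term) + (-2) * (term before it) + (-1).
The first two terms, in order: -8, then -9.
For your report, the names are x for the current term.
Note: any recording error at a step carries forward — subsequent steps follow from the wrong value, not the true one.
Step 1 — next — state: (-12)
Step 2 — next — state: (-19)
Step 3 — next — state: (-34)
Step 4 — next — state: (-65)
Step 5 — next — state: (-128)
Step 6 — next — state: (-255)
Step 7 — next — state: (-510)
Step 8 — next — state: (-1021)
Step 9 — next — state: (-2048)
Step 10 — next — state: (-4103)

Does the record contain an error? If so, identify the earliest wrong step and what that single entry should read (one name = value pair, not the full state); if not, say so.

Step 1: x = 3*(-9) + (-2)*(-8) + (-1) = -12 — verified.
Step 2: x = 3*(-12) + (-2)*(-9) + (-1) = -19 — confirmed correct.
Step 3: x = 3*(-19) + (-2)*(-12) + (-1) = -34 — verified.
Step 4: x = 3*(-34) + (-2)*(-19) + (-1) = -65 — in agreement.
Step 5: x = 3*(-65) + (-2)*(-34) + (-1) = -128 — checks out.
Step 6: x = 3*(-128) + (-2)*(-65) + (-1) = -255 — checks out.
Step 7: x = 3*(-255) + (-2)*(-128) + (-1) = -510 — verified.
Step 8: x = 3*(-510) + (-2)*(-255) + (-1) = -1021 — confirmed correct.
Step 9: x = 3*(-1021) + (-2)*(-510) + (-1) = -2044 — the recorded entry deviates here.
That makes step 9 the first incorrect line — x = -2044 is what it should show.

step 9, x = -2044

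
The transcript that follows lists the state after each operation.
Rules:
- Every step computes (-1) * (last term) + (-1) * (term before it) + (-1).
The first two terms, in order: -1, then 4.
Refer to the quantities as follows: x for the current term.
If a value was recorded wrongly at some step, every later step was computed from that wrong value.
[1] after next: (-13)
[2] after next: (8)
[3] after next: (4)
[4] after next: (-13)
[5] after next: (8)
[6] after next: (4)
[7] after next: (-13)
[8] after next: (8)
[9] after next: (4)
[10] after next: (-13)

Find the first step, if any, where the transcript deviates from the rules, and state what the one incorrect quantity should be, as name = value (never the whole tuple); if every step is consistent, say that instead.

step 1, x = -4

step 1: x = -1*(4) + (-1)*(-1) + (-1) = -4 -> the transcript disagrees here
First incorrect step: 1; the correct value is x = -4.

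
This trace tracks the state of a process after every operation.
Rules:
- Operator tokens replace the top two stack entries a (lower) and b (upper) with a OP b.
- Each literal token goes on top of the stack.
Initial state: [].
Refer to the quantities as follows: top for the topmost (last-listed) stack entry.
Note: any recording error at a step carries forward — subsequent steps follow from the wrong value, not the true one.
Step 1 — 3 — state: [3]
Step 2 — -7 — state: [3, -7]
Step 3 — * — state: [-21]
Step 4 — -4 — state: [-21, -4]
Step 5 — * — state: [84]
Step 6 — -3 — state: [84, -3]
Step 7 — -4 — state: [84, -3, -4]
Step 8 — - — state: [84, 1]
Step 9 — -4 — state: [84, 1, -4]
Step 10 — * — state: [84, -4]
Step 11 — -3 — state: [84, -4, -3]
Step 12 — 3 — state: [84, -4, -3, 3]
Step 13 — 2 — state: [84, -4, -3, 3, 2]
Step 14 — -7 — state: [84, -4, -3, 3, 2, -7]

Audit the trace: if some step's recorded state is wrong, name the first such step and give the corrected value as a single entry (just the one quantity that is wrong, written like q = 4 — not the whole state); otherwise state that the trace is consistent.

step 1: push 3: top = 3 -> exactly as logged
step 2: push -7: top = -7 -> checks out
step 3: 3 * -7 = -21 -> verified
step 4: push -4: top = -4 -> verified
step 5: -21 * -4 = 84 -> confirmed correct
step 6: push -3: top = -3 -> verified
step 7: push -4: top = -4 -> same as recorded
step 8: -3 - -4 = 1 -> in agreement
step 9: push -4: top = -4 -> matches
step 10: 1 * -4 = -4 -> exactly as logged
step 11: push -3: top = -3 -> confirmed correct
step 12: push 3: top = 3 -> in agreement
step 13: push 2: top = 2 -> agrees with the trace
step 14: push -7: top = -7 -> matches
Nothing is out of place; the run is error-free.

no error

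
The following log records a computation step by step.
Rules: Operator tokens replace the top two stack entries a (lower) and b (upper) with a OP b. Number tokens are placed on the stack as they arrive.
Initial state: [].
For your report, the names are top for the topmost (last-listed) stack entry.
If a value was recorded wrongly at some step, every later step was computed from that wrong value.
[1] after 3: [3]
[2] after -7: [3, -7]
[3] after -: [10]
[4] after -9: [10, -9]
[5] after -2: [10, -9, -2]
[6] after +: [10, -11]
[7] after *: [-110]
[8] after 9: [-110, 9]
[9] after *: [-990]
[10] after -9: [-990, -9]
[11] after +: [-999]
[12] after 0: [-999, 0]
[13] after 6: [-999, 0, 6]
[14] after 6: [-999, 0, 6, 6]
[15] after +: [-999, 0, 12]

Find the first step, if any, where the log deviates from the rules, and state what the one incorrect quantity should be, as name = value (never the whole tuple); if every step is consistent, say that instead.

1. push 3: top = 3 (exactly as logged)
2. push -7: top = -7 (in agreement)
3. 3 - -7 = 10 (confirmed correct)
4. push -9: top = -9 (consistent with the log)
5. push -2: top = -2 (checks out)
6. -9 + -2 = -11 (checks out)
7. 10 * -11 = -110 (in agreement)
8. push 9: top = 9 (consistent with the log)
9. -110 * 9 = -990 (in agreement)
10. push -9: top = -9 (consistent with the log)
11. -990 + -9 = -999 (exactly as logged)
12. push 0: top = 0 (matches)
13. push 6: top = 6 (checks out)
14. push 6: top = 6 (consistent with the log)
15. 6 + 6 = 12 (checks out)
The whole run recomputes cleanly — no discrepancies.

no error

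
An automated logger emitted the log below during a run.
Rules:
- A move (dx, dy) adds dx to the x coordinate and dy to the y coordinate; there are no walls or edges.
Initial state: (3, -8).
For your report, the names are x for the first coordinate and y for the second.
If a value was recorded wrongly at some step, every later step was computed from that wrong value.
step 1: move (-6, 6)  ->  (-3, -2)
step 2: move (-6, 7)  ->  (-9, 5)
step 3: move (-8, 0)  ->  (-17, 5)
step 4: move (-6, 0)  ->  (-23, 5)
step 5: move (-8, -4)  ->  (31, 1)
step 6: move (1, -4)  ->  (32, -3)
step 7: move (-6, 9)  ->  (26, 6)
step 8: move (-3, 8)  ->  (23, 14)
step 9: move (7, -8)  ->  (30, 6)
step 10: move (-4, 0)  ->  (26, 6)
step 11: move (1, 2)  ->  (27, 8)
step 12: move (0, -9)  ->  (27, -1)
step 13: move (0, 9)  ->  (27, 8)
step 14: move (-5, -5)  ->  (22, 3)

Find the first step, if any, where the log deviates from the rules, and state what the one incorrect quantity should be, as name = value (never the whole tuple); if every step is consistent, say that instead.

Recomputing the run from the initial state:
step 1: x = -3, y = -2
step 2: x = -9, y = 5
step 3: x = -17, y = 5
step 4: x = -23, y = 5
step 5: x = -31, y = 1
step 6: x = -30, y = -3
step 7: x = -36, y = 6
step 8: x = -39, y = 14
step 9: x = -32, y = 6
step 10: x = -36, y = 6
step 11: x = -35, y = 8
step 12: x = -35, y = -1
step 13: x = -35, y = 8
step 14: x = -40, y = 3
The first disagreement with the log is at step 5, where the value should be x = -31.

step 5, x = -31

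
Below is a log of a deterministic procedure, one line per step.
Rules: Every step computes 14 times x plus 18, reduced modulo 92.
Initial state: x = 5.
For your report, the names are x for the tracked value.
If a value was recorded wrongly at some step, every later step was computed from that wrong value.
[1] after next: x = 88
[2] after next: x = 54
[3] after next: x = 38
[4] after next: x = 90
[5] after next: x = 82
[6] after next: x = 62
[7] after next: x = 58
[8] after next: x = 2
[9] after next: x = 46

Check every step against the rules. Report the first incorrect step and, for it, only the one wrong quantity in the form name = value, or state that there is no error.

1. x = (14*5 + 18) mod 92 = 88 (no discrepancy)
2. x = (14*88 + 18) mod 92 = 54 (same as recorded)
3. x = (14*54 + 18) mod 92 = 38 (verified)
4. x = (14*38 + 18) mod 92 = 90 (agrees with the log)
5. x = (14*90 + 18) mod 92 = 82 (agrees with the log)
6. x = (14*82 + 18) mod 92 = 62 (verified)
7. x = (14*62 + 18) mod 92 = 58 (verified)
8. x = (14*58 + 18) mod 92 = 2 (same as recorded)
9. x = (14*2 + 18) mod 92 = 46 (confirmed correct)
No step deviates from the rules.

no error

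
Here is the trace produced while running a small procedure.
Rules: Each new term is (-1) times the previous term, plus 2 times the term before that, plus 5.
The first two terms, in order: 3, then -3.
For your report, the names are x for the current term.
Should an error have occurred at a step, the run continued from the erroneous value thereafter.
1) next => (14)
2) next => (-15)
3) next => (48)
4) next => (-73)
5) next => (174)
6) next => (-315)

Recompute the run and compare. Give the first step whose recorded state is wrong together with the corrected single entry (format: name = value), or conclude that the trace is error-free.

Recomputing the run from the initial state:
step 1: x = 14
step 2: x = -15
step 3: x = 48
step 4: x = -73
step 5: x = 174
step 6: x = -315
This matches the trace at every step.

no error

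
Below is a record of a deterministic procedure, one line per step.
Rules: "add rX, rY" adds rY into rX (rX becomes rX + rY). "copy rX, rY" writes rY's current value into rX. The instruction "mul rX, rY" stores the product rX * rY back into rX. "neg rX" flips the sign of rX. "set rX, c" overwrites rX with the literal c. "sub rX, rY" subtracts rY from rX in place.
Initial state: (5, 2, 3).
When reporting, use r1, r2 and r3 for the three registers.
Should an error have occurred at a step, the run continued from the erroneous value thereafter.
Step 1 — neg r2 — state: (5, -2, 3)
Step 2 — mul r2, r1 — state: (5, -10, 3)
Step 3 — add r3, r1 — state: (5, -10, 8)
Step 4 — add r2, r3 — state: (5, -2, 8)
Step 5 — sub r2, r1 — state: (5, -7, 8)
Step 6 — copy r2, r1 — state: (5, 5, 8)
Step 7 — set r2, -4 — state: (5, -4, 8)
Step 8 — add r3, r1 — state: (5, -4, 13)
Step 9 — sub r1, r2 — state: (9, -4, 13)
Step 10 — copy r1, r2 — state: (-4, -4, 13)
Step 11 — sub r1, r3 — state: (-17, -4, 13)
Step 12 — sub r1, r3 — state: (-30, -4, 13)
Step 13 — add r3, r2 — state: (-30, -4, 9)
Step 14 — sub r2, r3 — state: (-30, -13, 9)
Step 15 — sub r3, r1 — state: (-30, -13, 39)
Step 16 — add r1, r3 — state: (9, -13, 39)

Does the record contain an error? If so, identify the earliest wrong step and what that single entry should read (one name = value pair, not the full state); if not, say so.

Recomputing the run from the initial state:
step 1: r1 = 5, r2 = -2, r3 = 3
step 2: r1 = 5, r2 = -10, r3 = 3
step 3: r1 = 5, r2 = -10, r3 = 8
step 4: r1 = 5, r2 = -2, r3 = 8
step 5: r1 = 5, r2 = -7, r3 = 8
step 6: r1 = 5, r2 = 5, r3 = 8
step 7: r1 = 5, r2 = -4, r3 = 8
step 8: r1 = 5, r2 = -4, r3 = 13
step 9: r1 = 9, r2 = -4, r3 = 13
step 10: r1 = -4, r2 = -4, r3 = 13
step 11: r1 = -17, r2 = -4, r3 = 13
step 12: r1 = -30, r2 = -4, r3 = 13
step 13: r1 = -30, r2 = -4, r3 = 9
step 14: r1 = -30, r2 = -13, r3 = 9
step 15: r1 = -30, r2 = -13, r3 = 39
step 16: r1 = 9, r2 = -13, r3 = 39
This matches the record at every step.

no error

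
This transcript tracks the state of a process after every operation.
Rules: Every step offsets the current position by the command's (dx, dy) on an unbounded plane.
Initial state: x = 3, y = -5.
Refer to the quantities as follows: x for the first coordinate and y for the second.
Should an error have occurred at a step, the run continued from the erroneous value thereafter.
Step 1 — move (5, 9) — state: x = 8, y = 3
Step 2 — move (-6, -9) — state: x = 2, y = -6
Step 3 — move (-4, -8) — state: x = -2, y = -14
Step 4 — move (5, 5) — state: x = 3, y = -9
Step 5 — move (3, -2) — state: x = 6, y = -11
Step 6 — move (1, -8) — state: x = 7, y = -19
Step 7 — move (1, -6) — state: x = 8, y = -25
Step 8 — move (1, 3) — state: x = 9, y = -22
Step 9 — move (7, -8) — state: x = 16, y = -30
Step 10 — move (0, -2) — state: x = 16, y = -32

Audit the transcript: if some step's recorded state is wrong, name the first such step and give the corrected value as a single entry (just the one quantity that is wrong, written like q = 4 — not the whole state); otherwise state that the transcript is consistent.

step 1, y = 4

Step 1: x = 3 + (5) = 8, y = -5 + (9) = 4 — the entry is off here.
First incorrect step: 1; the correct value is y = 4.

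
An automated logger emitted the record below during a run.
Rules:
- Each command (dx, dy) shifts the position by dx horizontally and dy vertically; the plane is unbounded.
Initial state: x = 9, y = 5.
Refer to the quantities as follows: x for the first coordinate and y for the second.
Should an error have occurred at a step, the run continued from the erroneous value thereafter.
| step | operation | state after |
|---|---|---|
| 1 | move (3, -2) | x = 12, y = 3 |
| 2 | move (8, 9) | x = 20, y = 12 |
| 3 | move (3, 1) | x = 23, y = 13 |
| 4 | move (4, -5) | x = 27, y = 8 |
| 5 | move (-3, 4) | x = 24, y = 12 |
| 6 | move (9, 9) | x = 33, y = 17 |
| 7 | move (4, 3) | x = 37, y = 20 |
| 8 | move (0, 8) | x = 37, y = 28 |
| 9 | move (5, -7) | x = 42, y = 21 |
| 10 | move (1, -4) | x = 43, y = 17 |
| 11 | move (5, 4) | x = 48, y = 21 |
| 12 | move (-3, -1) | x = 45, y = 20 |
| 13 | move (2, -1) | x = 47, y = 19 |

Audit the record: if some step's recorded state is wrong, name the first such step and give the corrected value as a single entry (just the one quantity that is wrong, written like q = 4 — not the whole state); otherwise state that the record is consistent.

Recomputing the run from the initial state:
step 1: x = 12, y = 3
step 2: x = 20, y = 12
step 3: x = 23, y = 13
step 4: x = 27, y = 8
step 5: x = 24, y = 12
step 6: x = 33, y = 21
step 7: x = 37, y = 24
step 8: x = 37, y = 32
step 9: x = 42, y = 25
step 10: x = 43, y = 21
step 11: x = 48, y = 25
step 12: x = 45, y = 24
step 13: x = 47, y = 23
The first disagreement with the record is at step 6, where the value should be y = 21.

step 6, y = 21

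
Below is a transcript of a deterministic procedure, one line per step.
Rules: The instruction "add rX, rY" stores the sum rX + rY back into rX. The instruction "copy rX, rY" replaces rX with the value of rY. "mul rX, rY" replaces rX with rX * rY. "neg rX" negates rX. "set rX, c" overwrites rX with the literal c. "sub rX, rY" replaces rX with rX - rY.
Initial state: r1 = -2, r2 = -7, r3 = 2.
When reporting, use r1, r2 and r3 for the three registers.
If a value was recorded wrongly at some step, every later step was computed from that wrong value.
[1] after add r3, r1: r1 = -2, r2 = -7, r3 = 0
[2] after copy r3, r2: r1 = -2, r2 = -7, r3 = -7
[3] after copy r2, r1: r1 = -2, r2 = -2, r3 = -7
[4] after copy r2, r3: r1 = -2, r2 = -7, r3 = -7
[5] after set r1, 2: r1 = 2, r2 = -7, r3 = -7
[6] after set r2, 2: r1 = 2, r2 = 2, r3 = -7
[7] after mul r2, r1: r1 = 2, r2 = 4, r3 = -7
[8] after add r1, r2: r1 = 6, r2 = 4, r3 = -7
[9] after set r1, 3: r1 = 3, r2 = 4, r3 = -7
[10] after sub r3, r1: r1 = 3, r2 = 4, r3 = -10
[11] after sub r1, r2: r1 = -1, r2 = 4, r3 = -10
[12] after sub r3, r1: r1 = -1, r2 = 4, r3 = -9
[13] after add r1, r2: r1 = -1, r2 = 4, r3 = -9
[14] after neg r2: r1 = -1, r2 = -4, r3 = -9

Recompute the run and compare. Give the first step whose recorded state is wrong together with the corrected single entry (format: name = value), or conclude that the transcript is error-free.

Recomputing the run from the initial state:
step 1: r1 = -2, r2 = -7, r3 = 0
step 2: r1 = -2, r2 = -7, r3 = -7
step 3: r1 = -2, r2 = -2, r3 = -7
step 4: r1 = -2, r2 = -7, r3 = -7
step 5: r1 = 2, r2 = -7, r3 = -7
step 6: r1 = 2, r2 = 2, r3 = -7
step 7: r1 = 2, r2 = 4, r3 = -7
step 8: r1 = 6, r2 = 4, r3 = -7
step 9: r1 = 3, r2 = 4, r3 = -7
step 10: r1 = 3, r2 = 4, r3 = -10
step 11: r1 = -1, r2 = 4, r3 = -10
step 12: r1 = -1, r2 = 4, r3 = -9
step 13: r1 = 3, r2 = 4, r3 = -9
step 14: r1 = 3, r2 = -4, r3 = -9
The first disagreement with the transcript is at step 13, where the value should be r1 = 3.

step 13, r1 = 3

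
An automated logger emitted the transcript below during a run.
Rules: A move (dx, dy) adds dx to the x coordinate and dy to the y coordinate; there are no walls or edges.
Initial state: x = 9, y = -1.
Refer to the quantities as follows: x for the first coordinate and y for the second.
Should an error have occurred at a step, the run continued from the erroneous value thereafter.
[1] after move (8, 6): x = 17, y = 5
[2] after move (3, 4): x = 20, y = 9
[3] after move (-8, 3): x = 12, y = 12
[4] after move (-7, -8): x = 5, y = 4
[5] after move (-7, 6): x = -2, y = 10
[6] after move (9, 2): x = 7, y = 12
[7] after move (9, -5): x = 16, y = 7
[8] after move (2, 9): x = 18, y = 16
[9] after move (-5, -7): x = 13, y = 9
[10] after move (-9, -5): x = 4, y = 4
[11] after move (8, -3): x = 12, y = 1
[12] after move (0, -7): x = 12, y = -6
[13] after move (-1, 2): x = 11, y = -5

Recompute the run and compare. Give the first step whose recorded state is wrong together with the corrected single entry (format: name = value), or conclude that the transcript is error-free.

step 13, y = -4

Recomputing the run from the initial state:
step 1: x = 17, y = 5
step 2: x = 20, y = 9
step 3: x = 12, y = 12
step 4: x = 5, y = 4
step 5: x = -2, y = 10
step 6: x = 7, y = 12
step 7: x = 16, y = 7
step 8: x = 18, y = 16
step 9: x = 13, y = 9
step 10: x = 4, y = 4
step 11: x = 12, y = 1
step 12: x = 12, y = -6
step 13: x = 11, y = -4
The first disagreement with the transcript is at step 13, where the value should be y = -4.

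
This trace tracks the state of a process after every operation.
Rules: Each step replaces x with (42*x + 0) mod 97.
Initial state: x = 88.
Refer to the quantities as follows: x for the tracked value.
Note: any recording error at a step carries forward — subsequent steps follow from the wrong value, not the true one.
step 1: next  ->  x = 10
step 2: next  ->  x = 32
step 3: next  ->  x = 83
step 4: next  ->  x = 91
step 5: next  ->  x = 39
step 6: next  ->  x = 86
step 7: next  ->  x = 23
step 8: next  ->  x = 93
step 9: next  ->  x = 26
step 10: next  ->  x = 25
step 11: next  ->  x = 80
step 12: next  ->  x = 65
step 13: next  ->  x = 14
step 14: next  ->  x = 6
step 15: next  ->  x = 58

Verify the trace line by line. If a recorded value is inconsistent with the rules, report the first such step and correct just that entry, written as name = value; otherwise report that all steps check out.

Recomputing the run from the initial state:
step 1: x = 10
step 2: x = 32
step 3: x = 83
step 4: x = 91
step 5: x = 39
step 6: x = 86
step 7: x = 23
step 8: x = 93
step 9: x = 26
step 10: x = 25
step 11: x = 80
step 12: x = 62
step 13: x = 82
step 14: x = 49
step 15: x = 21
The first disagreement with the trace is at step 12, where the value should be x = 62.

step 12, x = 62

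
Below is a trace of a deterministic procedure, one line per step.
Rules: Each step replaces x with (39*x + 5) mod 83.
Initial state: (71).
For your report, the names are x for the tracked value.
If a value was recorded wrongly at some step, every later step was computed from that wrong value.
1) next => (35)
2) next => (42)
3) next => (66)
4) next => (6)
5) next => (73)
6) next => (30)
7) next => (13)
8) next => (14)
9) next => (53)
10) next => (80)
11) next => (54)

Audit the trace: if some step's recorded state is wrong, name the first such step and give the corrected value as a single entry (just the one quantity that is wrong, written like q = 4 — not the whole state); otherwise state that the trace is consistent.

no error

step 1: x = (39*71 + 5) mod 83 = 35 -> consistent with the trace
step 2: x = (39*35 + 5) mod 83 = 42 -> checks out
step 3: x = (39*42 + 5) mod 83 = 66 -> checks out
step 4: x = (39*66 + 5) mod 83 = 6 -> same as recorded
step 5: x = (39*6 + 5) mod 83 = 73 -> matches
step 6: x = (39*73 + 5) mod 83 = 30 -> no discrepancy
step 7: x = (39*30 + 5) mod 83 = 13 -> agrees with the trace
step 8: x = (39*13 + 5) mod 83 = 14 -> agrees with the trace
step 9: x = (39*14 + 5) mod 83 = 53 -> agrees with the trace
step 10: x = (39*53 + 5) mod 83 = 80 -> checks out
step 11: x = (39*80 + 5) mod 83 = 54 -> verified
The recomputation confirms every line.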